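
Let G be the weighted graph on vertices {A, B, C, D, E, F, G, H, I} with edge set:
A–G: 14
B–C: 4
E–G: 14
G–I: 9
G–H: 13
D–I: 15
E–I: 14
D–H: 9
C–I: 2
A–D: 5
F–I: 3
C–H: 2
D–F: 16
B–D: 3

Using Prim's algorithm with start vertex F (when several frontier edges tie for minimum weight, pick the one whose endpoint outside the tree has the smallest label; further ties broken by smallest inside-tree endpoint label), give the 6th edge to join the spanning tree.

Prim, starting at F.
Step 1: frontier [F–I 3, D–F 16] → take F–I (3); add I.
Step 2: frontier [D–F 16, C–I 2, G–I 9, E–I 14, D–I 15] → take C–I (2); add C.
Step 3: frontier [C–H 2, B–C 4, D–F 16, G–I 9, E–I 14, D–I 15] → take C–H (2); add H.
Step 4: frontier [B–C 4, D–F 16, D–H 9, G–H 13, G–I 9, E–I 14, D–I 15] → take B–C (4); add B.
Step 5: frontier [B–D 3, D–F 16, D–H 9, G–H 13, G–I 9, E–I 14, D–I 15] → take B–D (3); add D.
Step 6: frontier [A–D 5, G–H 13, G–I 9, E–I 14] → take A–D (5); add A.
Step 7: frontier [A–G 14, G–H 13, G–I 9, E–I 14] → take G–I (9); add G.
Step 8: frontier [E–G 14, E–I 14] → take E–G (14); add E.
The 6th edge added is A–D.

A-D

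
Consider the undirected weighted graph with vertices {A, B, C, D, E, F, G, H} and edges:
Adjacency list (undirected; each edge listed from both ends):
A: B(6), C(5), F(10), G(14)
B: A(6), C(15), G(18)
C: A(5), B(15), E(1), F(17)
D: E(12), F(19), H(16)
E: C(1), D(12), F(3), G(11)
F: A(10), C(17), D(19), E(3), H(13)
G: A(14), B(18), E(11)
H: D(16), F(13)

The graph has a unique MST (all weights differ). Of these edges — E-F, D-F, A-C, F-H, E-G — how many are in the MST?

Sort edges by weight, then run Kruskal:
C-E (1): add — endpoints in different components.
E-F (3): add — endpoints in different components.
A-C (5): add — endpoints in different components.
A-B (6): add — endpoints in different components.
A-F (10): skip — A and F already connected.
E-G (11): add — endpoints in different components.
D-E (12): add — endpoints in different components.
F-H (13): add — endpoints in different components.
MST edge set: {C-E, E-F, A-C, A-B, E-G, D-E, F-H}.
Of the listed edges, {E-F, A-C, F-H, E-G} are in the MST → 4.

4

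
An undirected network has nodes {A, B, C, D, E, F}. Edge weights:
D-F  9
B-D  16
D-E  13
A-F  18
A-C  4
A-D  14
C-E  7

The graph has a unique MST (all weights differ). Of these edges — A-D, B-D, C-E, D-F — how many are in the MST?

Sort edges by weight, then run Kruskal:
A-C (4): add. Components now {A,C} {B} {D} {E} {F}
C-E (7): add. Components now {A,C,E} {B} {D} {F}
D-F (9): add. Components now {A,C,E} {B} {D,F}
D-E (13): add. Components now {A,C,D,E,F} {B}
A-D (14): skip — A and D already connected.
B-D (16): add. Components now {A,B,C,D,E,F}
MST edge set: {A-C, C-E, D-F, D-E, B-D}.
Of the listed edges, {B-D, C-E, D-F} are in the MST → 3.

3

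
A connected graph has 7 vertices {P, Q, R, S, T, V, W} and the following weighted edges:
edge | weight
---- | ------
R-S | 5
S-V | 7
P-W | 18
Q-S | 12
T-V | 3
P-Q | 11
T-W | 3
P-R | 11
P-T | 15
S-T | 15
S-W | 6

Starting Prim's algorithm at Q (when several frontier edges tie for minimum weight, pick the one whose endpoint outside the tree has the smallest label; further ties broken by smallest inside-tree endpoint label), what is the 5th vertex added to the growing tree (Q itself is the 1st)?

Prim's algorithm from Q:
Step 1: cheapest edge leaving the tree is P-Q (11); add P.
Step 2: cheapest edge leaving the tree is P-R (11); add R.
Step 3: cheapest edge leaving the tree is R-S (5); add S.
Step 4: cheapest edge leaving the tree is S-W (6); add W.
Step 5: cheapest edge leaving the tree is T-W (3); add T.
Step 6: cheapest edge leaving the tree is T-V (3); add V.
Vertex order: Q, P, R, S, W, T, V. The 5th vertex is W.

W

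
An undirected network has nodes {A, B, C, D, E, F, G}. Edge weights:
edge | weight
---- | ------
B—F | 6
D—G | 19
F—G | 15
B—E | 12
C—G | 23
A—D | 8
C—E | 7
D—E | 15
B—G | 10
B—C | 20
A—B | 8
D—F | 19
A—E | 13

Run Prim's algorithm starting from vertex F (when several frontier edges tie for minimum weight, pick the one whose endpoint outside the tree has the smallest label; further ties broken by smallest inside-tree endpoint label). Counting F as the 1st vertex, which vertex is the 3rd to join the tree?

Grow the tree from F using Prim:
Step 1: frontier [B—F 6, F—G 15, D—F 19] → take B—F (6); add B.
Step 2: frontier [A—B 8, B—G 10, B—E 12, B—C 20, F—G 15, D—F 19] → take A—B (8); add A.
Step 3: frontier [A—D 8, A—E 13, B—G 10, B—E 12, B—C 20, F—G 15, D—F 19] → take A—D (8); add D.
Step 4: frontier [A—E 13, B—G 10, B—E 12, B—C 20, D—E 15, D—G 19, F—G 15] → take B—G (10); add G.
Step 5: frontier [A—E 13, B—E 12, B—C 20, D—E 15, C—G 23] → take B—E (12); add E.
Step 6: frontier [B—C 20, C—E 7, C—G 23] → take C—E (7); add C.
Vertex order: F, B, A, D, G, E, C. The 3rd vertex is A.

A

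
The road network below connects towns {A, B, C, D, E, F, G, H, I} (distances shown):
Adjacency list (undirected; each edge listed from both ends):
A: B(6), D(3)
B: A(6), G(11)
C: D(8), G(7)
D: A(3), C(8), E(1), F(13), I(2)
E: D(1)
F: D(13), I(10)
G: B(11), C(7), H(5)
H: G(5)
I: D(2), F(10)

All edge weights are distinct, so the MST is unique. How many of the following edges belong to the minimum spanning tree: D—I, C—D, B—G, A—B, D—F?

Sort edges by weight, then run Kruskal:
D—E (1): add — endpoints in different components.
D—I (2): add — endpoints in different components.
A—D (3): add — endpoints in different components.
G—H (5): add — endpoints in different components.
A—B (6): add — endpoints in different components.
C—G (7): add — endpoints in different components.
C—D (8): add — endpoints in different components.
F—I (10): add — endpoints in different components.
MST edge set: {D—E, D—I, A—D, G—H, A—B, C—G, C—D, F—I}.
Of the listed edges, {D—I, C—D, A—B} are in the MST → 3.

3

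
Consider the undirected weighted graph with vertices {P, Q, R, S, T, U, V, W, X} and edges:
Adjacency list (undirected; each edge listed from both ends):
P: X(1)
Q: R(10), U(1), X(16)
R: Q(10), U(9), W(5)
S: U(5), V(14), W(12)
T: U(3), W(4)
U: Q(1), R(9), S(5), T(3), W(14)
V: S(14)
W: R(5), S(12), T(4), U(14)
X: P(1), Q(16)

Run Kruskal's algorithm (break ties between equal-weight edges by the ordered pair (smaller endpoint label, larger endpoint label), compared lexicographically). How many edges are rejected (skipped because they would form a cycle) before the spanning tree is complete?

4

Kruskal's algorithm — process edges by increasing weight (ties by edge label):
P—X (1): add — endpoints in different components.
Q—U (1): add — endpoints in different components.
T—U (3): add — endpoints in different components.
T—W (4): add — endpoints in different components.
R—W (5): add — endpoints in different components.
S—U (5): add — endpoints in different components.
R—U (9): skip — R and U already connected.
Q—R (10): skip — Q and R already connected.
S—W (12): skip — W and S already connected.
S—V (14): add — endpoints in different components.
U—W (14): skip — W and U already connected.
Q—X (16): add — endpoints in different components.
Edges rejected before the tree was complete: 4.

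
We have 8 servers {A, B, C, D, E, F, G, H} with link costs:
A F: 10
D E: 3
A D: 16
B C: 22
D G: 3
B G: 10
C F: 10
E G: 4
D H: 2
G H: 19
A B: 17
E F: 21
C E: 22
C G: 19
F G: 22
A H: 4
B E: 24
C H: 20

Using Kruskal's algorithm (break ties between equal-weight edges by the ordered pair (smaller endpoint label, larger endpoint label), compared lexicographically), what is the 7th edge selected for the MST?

Kruskal's algorithm — process edges by increasing weight (ties by edge label):
D H (2): add — endpoints in different components.
D E (3): add — endpoints in different components.
D G (3): add — endpoints in different components.
A H (4): add — endpoints in different components.
E G (4): skip — E and G already connected.
A F (10): add — endpoints in different components.
B G (10): add — endpoints in different components.
C F (10): add — endpoints in different components.
The 7th edge added is C F.

C-F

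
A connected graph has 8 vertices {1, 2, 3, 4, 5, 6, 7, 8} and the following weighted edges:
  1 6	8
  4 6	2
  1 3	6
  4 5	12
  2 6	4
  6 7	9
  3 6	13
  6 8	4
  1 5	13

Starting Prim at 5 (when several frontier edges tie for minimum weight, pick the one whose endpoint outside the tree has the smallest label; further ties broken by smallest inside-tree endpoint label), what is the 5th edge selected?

1-6

Prim's algorithm from 5:
Step 1: cheapest edge leaving the tree is 4 5 (12); add 4.
Step 2: cheapest edge leaving the tree is 4 6 (2); add 6.
Step 3: cheapest edge leaving the tree is 2 6 (4); add 2.
Step 4: cheapest edge leaving the tree is 6 8 (4); add 8.
Step 5: cheapest edge leaving the tree is 1 6 (8); add 1.
Step 6: cheapest edge leaving the tree is 1 3 (6); add 3.
Step 7: cheapest edge leaving the tree is 6 7 (9); add 7.
The 5th edge added is 1 6.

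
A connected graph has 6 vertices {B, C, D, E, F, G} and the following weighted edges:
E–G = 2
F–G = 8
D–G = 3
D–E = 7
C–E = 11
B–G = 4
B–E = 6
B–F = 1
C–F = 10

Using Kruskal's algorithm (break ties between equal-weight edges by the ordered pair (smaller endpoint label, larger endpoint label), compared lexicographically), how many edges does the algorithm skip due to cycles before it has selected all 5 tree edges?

3

Kruskal's algorithm — process edges by increasing weight (ties by edge label):
B–F (1): add. Components now {B,F} {C} {D} {E} {G}
E–G (2): add. Components now {B,F} {C} {D} {E,G}
D–G (3): add. Components now {B,F} {C} {D,E,G}
B–G (4): add. Components now {B,D,E,F,G} {C}
B–E (6): skip — B and E already connected.
D–E (7): skip — D and E already connected.
F–G (8): skip — F and G already connected.
C–F (10): add. Components now {B,C,D,E,F,G}
Edges rejected before the tree was complete: 3.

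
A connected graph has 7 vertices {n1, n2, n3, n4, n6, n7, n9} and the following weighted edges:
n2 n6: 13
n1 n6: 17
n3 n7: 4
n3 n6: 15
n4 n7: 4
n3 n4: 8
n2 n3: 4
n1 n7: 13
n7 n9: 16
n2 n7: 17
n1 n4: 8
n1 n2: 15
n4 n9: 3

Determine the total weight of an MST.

36

Sort edges by weight, then run Kruskal:
n4 n9 (3): add — endpoints in different components.
n2 n3 (4): add — endpoints in different components.
n3 n7 (4): add — endpoints in different components.
n4 n7 (4): add — endpoints in different components.
n1 n4 (8): add — endpoints in different components.
n3 n4 (8): skip — n4 and n3 already connected.
n1 n7 (13): skip — n1 and n7 already connected.
n2 n6 (13): add — endpoints in different components.
MST edges: n4 n9, n2 n3, n3 n7, n4 n7, n1 n4, n2 n6; total weight 3+4+4+4+8+13 = 36.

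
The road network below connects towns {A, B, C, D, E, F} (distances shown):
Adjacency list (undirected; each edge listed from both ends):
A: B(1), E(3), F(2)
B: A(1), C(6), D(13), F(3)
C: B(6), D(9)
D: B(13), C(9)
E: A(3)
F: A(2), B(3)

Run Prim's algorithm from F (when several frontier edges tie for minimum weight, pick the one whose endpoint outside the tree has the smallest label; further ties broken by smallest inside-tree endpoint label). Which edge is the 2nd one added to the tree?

Grow the tree from F using Prim:
Step 1: frontier [A—F 2, B—F 3] → take A—F (2); add A.
Step 2: frontier [A—B 1, A—E 3, B—F 3] → take A—B (1); add B.
Step 3: frontier [A—E 3, B—C 6, B—D 13] → take A—E (3); add E.
Step 4: frontier [B—C 6, B—D 13] → take B—C (6); add C.
Step 5: frontier [B—D 13, C—D 9] → take C—D (9); add D.
The 2nd edge added is A—B.

A-B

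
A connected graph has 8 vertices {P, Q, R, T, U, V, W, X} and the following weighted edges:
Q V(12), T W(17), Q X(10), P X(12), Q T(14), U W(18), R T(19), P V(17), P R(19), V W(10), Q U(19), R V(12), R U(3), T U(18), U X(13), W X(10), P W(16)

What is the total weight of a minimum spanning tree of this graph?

71

Sort edges by weight, then run Kruskal:
R U (3): add — endpoints in different components.
Q X (10): add — endpoints in different components.
V W (10): add — endpoints in different components.
W X (10): add — endpoints in different components.
P X (12): add — endpoints in different components.
Q V (12): skip — Q and V already connected.
R V (12): add — endpoints in different components.
U X (13): skip — U and X already connected.
Q T (14): add — endpoints in different components.
MST edges: R U, Q X, V W, W X, P X, R V, Q T; total weight 3+10+10+10+12+12+14 = 71.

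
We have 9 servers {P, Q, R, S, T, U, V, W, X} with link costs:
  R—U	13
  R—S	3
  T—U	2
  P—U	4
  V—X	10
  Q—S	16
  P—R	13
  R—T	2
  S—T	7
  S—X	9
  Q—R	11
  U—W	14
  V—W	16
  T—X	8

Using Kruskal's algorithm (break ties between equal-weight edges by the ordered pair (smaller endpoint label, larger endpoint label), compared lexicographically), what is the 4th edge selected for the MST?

Sort edges by weight, then run Kruskal:
R—T (2): add — endpoints in different components.
T—U (2): add — endpoints in different components.
R—S (3): add — endpoints in different components.
P—U (4): add — endpoints in different components.
S—T (7): skip — T and S already connected.
T—X (8): add — endpoints in different components.
S—X (9): skip — X and S already connected.
V—X (10): add — endpoints in different components.
Q—R (11): add — endpoints in different components.
P—R (13): skip — P and R already connected.
R—U (13): skip — U and R already connected.
U—W (14): add — endpoints in different components.
The 4th edge added is P—U.

P-U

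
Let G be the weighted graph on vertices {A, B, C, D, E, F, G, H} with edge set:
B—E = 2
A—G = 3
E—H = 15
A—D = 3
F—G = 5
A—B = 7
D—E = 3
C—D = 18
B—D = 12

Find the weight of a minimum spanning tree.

49

Prim, starting at D.
Step 1: frontier [A—D 3, D—E 3, B—D 12, C—D 18] → take A—D (3); add A.
Step 2: frontier [A—G 3, A—B 7, D—E 3, B—D 12, C—D 18] → take D—E (3); add E.
Step 3: frontier [A—G 3, A—B 7, B—D 12, C—D 18, B—E 2, E—H 15] → take B—E (2); add B.
Step 4: frontier [A—G 3, C—D 18, E—H 15] → take A—G (3); add G.
Step 5: frontier [C—D 18, E—H 15, F—G 5] → take F—G (5); add F.
Step 6: frontier [C—D 18, E—H 15] → take E—H (15); add H.
Step 7: frontier [C—D 18] → take C—D (18); add C.
MST edges: A—D, D—E, B—E, A—G, F—G, E—H, C—D; total weight 3+3+2+3+5+15+18 = 49.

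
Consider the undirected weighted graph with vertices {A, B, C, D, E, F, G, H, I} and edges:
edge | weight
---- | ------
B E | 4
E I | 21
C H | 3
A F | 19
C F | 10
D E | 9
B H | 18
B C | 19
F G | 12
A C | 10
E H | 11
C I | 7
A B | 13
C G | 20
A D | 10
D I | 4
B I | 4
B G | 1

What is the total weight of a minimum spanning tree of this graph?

Prim, starting at H.
Step 1: cheapest edge leaving the tree is C H (3); add C.
Step 2: cheapest edge leaving the tree is C I (7); add I.
Step 3: cheapest edge leaving the tree is B I (4); add B.
Step 4: cheapest edge leaving the tree is B G (1); add G.
Step 5: cheapest edge leaving the tree is D I (4); add D.
Step 6: cheapest edge leaving the tree is B E (4); add E.
Step 7: cheapest edge leaving the tree is A C (10); add A.
Step 8: cheapest edge leaving the tree is C F (10); add F.
MST edges: C H, C I, B I, B G, D I, B E, A C, C F; total weight 3+7+4+1+4+4+10+10 = 43.

43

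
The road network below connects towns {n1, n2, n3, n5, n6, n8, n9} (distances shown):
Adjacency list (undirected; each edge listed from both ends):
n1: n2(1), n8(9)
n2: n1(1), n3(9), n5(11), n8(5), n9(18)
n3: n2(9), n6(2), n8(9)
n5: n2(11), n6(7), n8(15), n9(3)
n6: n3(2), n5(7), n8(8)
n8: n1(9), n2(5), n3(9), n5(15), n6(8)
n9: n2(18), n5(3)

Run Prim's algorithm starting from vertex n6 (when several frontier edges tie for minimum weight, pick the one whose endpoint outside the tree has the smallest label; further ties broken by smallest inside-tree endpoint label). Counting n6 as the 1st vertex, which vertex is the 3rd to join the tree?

Grow the tree from n6 using Prim:
Step 1: cheapest edge leaving the tree is n3—n6 (2); add n3.
Step 2: cheapest edge leaving the tree is n5—n6 (7); add n5.
Step 3: cheapest edge leaving the tree is n5—n9 (3); add n9.
Step 4: cheapest edge leaving the tree is n6—n8 (8); add n8.
Step 5: cheapest edge leaving the tree is n2—n8 (5); add n2.
Step 6: cheapest edge leaving the tree is n1—n2 (1); add n1.
Vertex order: n6, n3, n5, n9, n8, n2, n1. The 3rd vertex is n5.

n5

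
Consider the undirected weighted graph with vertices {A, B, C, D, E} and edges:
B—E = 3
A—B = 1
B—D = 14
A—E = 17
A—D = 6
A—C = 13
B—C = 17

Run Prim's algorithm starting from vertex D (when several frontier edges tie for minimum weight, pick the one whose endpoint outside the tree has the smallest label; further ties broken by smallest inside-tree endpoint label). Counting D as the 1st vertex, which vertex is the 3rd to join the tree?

Prim's algorithm from D:
Step 1: frontier [A—D 6, B—D 14] → take A—D (6); add A.
Step 2: frontier [A—B 1, A—C 13, A—E 17, B—D 14] → take A—B (1); add B.
Step 3: frontier [A—C 13, A—E 17, B—E 3, B—C 17] → take B—E (3); add E.
Step 4: frontier [A—C 13, B—C 17] → take A—C (13); add C.
Vertex order: D, A, B, E, C. The 3rd vertex is B.

B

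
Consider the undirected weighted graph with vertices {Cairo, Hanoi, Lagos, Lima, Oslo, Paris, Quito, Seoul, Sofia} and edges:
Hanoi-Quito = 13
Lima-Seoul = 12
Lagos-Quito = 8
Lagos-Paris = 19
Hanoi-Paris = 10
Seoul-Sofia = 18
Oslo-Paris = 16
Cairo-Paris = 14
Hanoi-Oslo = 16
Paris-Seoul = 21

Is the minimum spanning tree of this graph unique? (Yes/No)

No

Kruskal: consider edges lightest-first.
Lagos-Quito (8): add — endpoints in different components.
Hanoi-Paris (10): add — endpoints in different components.
Lima-Seoul (12): add — endpoints in different components.
Hanoi-Quito (13): add — endpoints in different components.
Cairo-Paris (14): add — endpoints in different components.
Hanoi-Oslo (16): add — endpoints in different components.
Oslo-Paris (16): skip — Paris and Oslo already connected.
Seoul-Sofia (18): add — endpoints in different components.
Lagos-Paris (19): skip — Paris and Lagos already connected.
Paris-Seoul (21): add — endpoints in different components.
Non-tree edge Oslo-Paris has weight 16, equal to the heaviest edge on its tree cycle — swapping gives another MST of the same weight. Not unique.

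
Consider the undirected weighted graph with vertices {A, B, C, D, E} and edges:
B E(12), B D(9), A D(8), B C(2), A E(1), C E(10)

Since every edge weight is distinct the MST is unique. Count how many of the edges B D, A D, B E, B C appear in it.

Kruskal's algorithm — process edges by increasing weight (ties by edge label):
A E (1): add. Components now {A,E} {B} {C} {D}
B C (2): add. Components now {A,E} {B,C} {D}
A D (8): add. Components now {A,D,E} {B,C}
B D (9): add. Components now {A,B,C,D,E}
MST edge set: {A E, B C, A D, B D}.
Of the listed edges, {B D, A D, B C} are in the MST → 3.

3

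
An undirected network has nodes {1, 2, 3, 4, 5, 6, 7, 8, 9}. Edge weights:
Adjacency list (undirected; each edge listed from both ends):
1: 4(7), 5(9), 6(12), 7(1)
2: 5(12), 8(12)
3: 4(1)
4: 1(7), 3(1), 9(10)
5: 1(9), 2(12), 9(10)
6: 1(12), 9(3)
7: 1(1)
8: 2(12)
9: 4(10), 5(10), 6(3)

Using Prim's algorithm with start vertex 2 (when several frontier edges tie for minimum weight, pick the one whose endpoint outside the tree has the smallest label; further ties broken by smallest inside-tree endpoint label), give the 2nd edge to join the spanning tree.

1-5

Prim's algorithm from 2:
Step 1: cheapest edge leaving the tree is 2 5 (12); add 5.
Step 2: cheapest edge leaving the tree is 1 5 (9); add 1.
Step 3: cheapest edge leaving the tree is 1 7 (1); add 7.
Step 4: cheapest edge leaving the tree is 1 4 (7); add 4.
Step 5: cheapest edge leaving the tree is 3 4 (1); add 3.
Step 6: cheapest edge leaving the tree is 4 9 (10); add 9.
Step 7: cheapest edge leaving the tree is 6 9 (3); add 6.
Step 8: cheapest edge leaving the tree is 2 8 (12); add 8.
The 2nd edge added is 1 5.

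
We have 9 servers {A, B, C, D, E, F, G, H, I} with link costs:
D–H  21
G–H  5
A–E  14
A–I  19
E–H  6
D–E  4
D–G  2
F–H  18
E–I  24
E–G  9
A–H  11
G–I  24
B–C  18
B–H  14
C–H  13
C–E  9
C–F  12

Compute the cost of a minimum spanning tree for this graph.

Sort edges by weight, then run Kruskal:
D–G (2): add — endpoints in different components.
D–E (4): add — endpoints in different components.
G–H (5): add — endpoints in different components.
E–H (6): skip — E and H already connected.
C–E (9): add — endpoints in different components.
E–G (9): skip — E and G already connected.
A–H (11): add — endpoints in different components.
C–F (12): add — endpoints in different components.
C–H (13): skip — C and H already connected.
A–E (14): skip — A and E already connected.
B–H (14): add — endpoints in different components.
B–C (18): skip — B and C already connected.
F–H (18): skip — F and H already connected.
A–I (19): add — endpoints in different components.
MST edges: D–G, D–E, G–H, C–E, A–H, C–F, B–H, A–I; total weight 2+4+5+9+11+12+14+19 = 76.

76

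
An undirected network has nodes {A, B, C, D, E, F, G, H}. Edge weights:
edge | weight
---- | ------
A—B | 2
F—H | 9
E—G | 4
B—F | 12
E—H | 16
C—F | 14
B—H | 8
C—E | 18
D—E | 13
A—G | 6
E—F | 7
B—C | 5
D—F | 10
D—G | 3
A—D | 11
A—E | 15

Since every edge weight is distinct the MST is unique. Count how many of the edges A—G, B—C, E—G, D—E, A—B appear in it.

Sort edges by weight, then run Kruskal:
A—B (2): add — endpoints in different components.
D—G (3): add — endpoints in different components.
E—G (4): add — endpoints in different components.
B—C (5): add — endpoints in different components.
A—G (6): add — endpoints in different components.
E—F (7): add — endpoints in different components.
B—H (8): add — endpoints in different components.
MST edge set: {A—B, D—G, E—G, B—C, A—G, E—F, B—H}.
Of the listed edges, {A—G, B—C, E—G, A—B} are in the MST → 4.

4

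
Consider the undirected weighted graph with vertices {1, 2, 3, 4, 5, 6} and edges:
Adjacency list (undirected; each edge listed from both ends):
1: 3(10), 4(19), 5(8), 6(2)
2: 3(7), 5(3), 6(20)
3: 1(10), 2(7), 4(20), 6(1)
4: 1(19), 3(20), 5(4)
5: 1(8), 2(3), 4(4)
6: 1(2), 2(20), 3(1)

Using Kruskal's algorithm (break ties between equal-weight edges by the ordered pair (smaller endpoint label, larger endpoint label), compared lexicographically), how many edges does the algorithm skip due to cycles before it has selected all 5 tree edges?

0

Sort edges by weight, then run Kruskal:
3—6 (1): add — endpoints in different components.
1—6 (2): add — endpoints in different components.
2—5 (3): add — endpoints in different components.
4—5 (4): add — endpoints in different components.
2—3 (7): add — endpoints in different components.
Edges rejected before the tree was complete: 0.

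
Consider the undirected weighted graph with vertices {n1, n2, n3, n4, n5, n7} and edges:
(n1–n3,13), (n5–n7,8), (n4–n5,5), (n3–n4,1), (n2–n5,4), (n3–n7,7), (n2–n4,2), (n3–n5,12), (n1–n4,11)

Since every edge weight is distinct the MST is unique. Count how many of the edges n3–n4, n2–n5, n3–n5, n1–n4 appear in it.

Sort edges by weight, then run Kruskal:
n3–n4 (1): add — endpoints in different components.
n2–n4 (2): add — endpoints in different components.
n2–n5 (4): add — endpoints in different components.
n4–n5 (5): skip — n4 and n5 already connected.
n3–n7 (7): add — endpoints in different components.
n5–n7 (8): skip — n7 and n5 already connected.
n1–n4 (11): add — endpoints in different components.
MST edge set: {n3–n4, n2–n4, n2–n5, n3–n7, n1–n4}.
Of the listed edges, {n3–n4, n2–n5, n1–n4} are in the MST → 3.

3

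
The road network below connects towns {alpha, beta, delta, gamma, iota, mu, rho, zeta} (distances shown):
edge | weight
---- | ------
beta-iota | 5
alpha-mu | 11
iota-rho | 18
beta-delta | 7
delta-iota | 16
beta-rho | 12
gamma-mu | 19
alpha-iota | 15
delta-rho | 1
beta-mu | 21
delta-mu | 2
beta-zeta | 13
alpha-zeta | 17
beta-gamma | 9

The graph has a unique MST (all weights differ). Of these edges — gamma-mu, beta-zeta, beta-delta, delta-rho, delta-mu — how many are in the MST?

Sort edges by weight, then run Kruskal:
delta-rho (1): add — endpoints in different components.
delta-mu (2): add — endpoints in different components.
beta-iota (5): add — endpoints in different components.
beta-delta (7): add — endpoints in different components.
beta-gamma (9): add — endpoints in different components.
alpha-mu (11): add — endpoints in different components.
beta-rho (12): skip — beta and rho already connected.
beta-zeta (13): add — endpoints in different components.
MST edge set: {delta-rho, delta-mu, beta-iota, beta-delta, beta-gamma, alpha-mu, beta-zeta}.
Of the listed edges, {beta-zeta, beta-delta, delta-rho, delta-mu} are in the MST → 4.

4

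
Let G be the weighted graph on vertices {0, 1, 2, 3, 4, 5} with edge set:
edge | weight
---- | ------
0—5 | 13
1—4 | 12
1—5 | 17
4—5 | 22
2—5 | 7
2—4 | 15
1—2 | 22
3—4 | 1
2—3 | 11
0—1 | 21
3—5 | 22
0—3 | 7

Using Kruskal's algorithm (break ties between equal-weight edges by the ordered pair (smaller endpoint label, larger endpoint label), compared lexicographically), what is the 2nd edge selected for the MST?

0-3

Sort edges by weight, then run Kruskal:
3—4 (1): add. Components now {0} {1} {2} {3,4} {5}
0—3 (7): add. Components now {0,3,4} {1} {2} {5}
2—5 (7): add. Components now {0,3,4} {1} {2,5}
2—3 (11): add. Components now {0,2,3,4,5} {1}
1—4 (12): add. Components now {0,1,2,3,4,5}
The 2nd edge added is 0—3.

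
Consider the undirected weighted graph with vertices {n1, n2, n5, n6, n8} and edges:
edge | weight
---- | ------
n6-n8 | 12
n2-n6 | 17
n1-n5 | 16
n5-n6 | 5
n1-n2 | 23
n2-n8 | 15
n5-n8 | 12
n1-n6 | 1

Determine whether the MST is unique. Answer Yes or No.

No

Kruskal: consider edges lightest-first.
n1-n6 (1): add. Components now {n5} {n8} {n2} {n1,n6}
n5-n6 (5): add. Components now {n1,n5,n6} {n8} {n2}
n5-n8 (12): add. Components now {n1,n5,n6,n8} {n2}
n6-n8 (12): skip — n8 and n6 already connected.
n2-n8 (15): add. Components now {n1,n2,n5,n6,n8}
Non-tree edge n6-n8 has weight 12, equal to the heaviest edge on its tree cycle — swapping gives another MST of the same weight. Not unique.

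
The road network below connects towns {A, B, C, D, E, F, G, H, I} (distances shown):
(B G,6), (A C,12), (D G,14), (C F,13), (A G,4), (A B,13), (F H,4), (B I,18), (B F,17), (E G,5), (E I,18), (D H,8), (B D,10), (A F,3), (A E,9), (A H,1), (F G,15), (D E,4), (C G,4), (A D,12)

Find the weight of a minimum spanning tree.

Sort edges by weight, then run Kruskal:
A H (1): add — endpoints in different components.
A F (3): add — endpoints in different components.
A G (4): add — endpoints in different components.
C G (4): add — endpoints in different components.
D E (4): add — endpoints in different components.
F H (4): skip — F and H already connected.
E G (5): add — endpoints in different components.
B G (6): add — endpoints in different components.
D H (8): skip — D and H already connected.
A E (9): skip — A and E already connected.
B D (10): skip — B and D already connected.
A C (12): skip — A and C already connected.
A D (12): skip — A and D already connected.
A B (13): skip — A and B already connected.
C F (13): skip — C and F already connected.
D G (14): skip — D and G already connected.
F G (15): skip — F and G already connected.
B F (17): skip — B and F already connected.
B I (18): add — endpoints in different components.
MST edges: A H, A F, A G, C G, D E, E G, B G, B I; total weight 1+3+4+4+4+5+6+18 = 45.

45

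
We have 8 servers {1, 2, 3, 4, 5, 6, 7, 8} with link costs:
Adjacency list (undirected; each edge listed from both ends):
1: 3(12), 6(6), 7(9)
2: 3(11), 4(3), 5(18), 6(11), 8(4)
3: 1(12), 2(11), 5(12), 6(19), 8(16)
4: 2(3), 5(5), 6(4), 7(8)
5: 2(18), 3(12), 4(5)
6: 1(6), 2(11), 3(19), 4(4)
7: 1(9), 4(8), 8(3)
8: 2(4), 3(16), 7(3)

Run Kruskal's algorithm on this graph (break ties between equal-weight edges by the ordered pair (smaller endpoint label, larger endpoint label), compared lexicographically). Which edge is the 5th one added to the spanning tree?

4-5

Sort edges by weight, then run Kruskal:
2 4 (3): add — endpoints in different components.
7 8 (3): add — endpoints in different components.
2 8 (4): add — endpoints in different components.
4 6 (4): add — endpoints in different components.
4 5 (5): add — endpoints in different components.
1 6 (6): add — endpoints in different components.
4 7 (8): skip — 4 and 7 already connected.
1 7 (9): skip — 1 and 7 already connected.
2 3 (11): add — endpoints in different components.
The 5th edge added is 4 5.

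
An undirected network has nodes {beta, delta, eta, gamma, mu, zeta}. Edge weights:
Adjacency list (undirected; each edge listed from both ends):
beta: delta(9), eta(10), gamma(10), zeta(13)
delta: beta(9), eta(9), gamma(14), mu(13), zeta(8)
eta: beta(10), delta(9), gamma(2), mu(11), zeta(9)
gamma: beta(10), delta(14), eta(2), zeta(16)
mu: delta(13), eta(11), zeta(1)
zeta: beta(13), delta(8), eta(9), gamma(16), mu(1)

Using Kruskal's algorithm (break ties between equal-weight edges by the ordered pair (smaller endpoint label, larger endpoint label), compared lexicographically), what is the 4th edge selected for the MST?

beta-delta

Sort edges by weight, then run Kruskal:
mu–zeta (1): add — endpoints in different components.
eta–gamma (2): add — endpoints in different components.
delta–zeta (8): add — endpoints in different components.
beta–delta (9): add — endpoints in different components.
delta–eta (9): add — endpoints in different components.
The 4th edge added is beta–delta.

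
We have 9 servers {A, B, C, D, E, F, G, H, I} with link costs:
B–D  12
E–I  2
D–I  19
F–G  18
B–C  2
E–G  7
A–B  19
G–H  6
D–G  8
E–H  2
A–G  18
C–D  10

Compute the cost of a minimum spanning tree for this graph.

66

Kruskal's algorithm — process edges by increasing weight (ties by edge label):
B–C (2): add — endpoints in different components.
E–H (2): add — endpoints in different components.
E–I (2): add — endpoints in different components.
G–H (6): add — endpoints in different components.
E–G (7): skip — E and G already connected.
D–G (8): add — endpoints in different components.
C–D (10): add — endpoints in different components.
B–D (12): skip — B and D already connected.
A–G (18): add — endpoints in different components.
F–G (18): add — endpoints in different components.
MST edges: B–C, E–H, E–I, G–H, D–G, C–D, A–G, F–G; total weight 2+2+2+6+8+10+18+18 = 66.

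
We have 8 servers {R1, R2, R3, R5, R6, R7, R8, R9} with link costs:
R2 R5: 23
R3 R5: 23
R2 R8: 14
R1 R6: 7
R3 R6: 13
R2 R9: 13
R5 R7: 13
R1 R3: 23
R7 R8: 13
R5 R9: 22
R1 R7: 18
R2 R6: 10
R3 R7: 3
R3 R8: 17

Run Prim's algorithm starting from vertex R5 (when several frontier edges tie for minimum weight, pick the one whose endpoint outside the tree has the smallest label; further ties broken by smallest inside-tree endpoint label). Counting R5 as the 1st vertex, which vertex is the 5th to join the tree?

Prim, starting at R5.
Step 1: cheapest edge leaving the tree is R5 R7 (13); add R7.
Step 2: cheapest edge leaving the tree is R3 R7 (3); add R3.
Step 3: cheapest edge leaving the tree is R3 R6 (13); add R6.
Step 4: cheapest edge leaving the tree is R1 R6 (7); add R1.
Step 5: cheapest edge leaving the tree is R2 R6 (10); add R2.
Step 6: cheapest edge leaving the tree is R7 R8 (13); add R8.
Step 7: cheapest edge leaving the tree is R2 R9 (13); add R9.
Vertex order: R5, R7, R3, R6, R1, R2, R8, R9. The 5th vertex is R1.

R1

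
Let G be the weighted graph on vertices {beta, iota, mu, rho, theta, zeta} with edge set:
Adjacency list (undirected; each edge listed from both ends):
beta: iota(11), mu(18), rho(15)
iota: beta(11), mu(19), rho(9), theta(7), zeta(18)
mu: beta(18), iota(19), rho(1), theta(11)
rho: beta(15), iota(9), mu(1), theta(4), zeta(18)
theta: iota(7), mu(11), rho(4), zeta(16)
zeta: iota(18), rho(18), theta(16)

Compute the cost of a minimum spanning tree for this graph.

39

Prim, starting at zeta.
Step 1: frontier [theta-zeta 16, iota-zeta 18, rho-zeta 18] → take theta-zeta (16); add theta.
Step 2: frontier [rho-theta 4, iota-theta 7, mu-theta 11, iota-zeta 18, rho-zeta 18] → take rho-theta (4); add rho.
Step 3: frontier [mu-rho 1, iota-rho 9, beta-rho 15, iota-theta 7, mu-theta 11, iota-zeta 18] → take mu-rho (1); add mu.
Step 4: frontier [beta-mu 18, iota-mu 19, iota-rho 9, beta-rho 15, iota-theta 7, iota-zeta 18] → take iota-theta (7); add iota.
Step 5: frontier [beta-iota 11, beta-mu 18, beta-rho 15] → take beta-iota (11); add beta.
MST edges: theta-zeta, rho-theta, mu-rho, iota-theta, beta-iota; total weight 16+4+1+7+11 = 39.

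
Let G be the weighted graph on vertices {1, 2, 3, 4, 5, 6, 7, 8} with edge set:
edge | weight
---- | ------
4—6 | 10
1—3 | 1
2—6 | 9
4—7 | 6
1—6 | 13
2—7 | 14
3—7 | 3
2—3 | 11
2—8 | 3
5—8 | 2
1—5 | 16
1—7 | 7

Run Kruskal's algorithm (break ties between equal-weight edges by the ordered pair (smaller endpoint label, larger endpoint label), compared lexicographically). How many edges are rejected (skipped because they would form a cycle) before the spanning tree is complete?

1

Kruskal: consider edges lightest-first.
1—3 (1): add — endpoints in different components.
5—8 (2): add — endpoints in different components.
2—8 (3): add — endpoints in different components.
3—7 (3): add — endpoints in different components.
4—7 (6): add — endpoints in different components.
1—7 (7): skip — 1 and 7 already connected.
2—6 (9): add — endpoints in different components.
4—6 (10): add — endpoints in different components.
Edges rejected before the tree was complete: 1.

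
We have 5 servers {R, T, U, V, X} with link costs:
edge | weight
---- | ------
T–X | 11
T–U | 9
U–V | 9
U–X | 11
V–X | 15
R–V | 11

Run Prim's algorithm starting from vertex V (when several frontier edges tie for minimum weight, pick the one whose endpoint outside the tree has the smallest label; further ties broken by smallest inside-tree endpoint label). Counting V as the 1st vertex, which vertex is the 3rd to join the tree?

T

Grow the tree from V using Prim:
Step 1: cheapest edge leaving the tree is U–V (9); add U.
Step 2: cheapest edge leaving the tree is T–U (9); add T.
Step 3: cheapest edge leaving the tree is R–V (11); add R.
Step 4: cheapest edge leaving the tree is T–X (11); add X.
Vertex order: V, U, T, R, X. The 3rd vertex is T.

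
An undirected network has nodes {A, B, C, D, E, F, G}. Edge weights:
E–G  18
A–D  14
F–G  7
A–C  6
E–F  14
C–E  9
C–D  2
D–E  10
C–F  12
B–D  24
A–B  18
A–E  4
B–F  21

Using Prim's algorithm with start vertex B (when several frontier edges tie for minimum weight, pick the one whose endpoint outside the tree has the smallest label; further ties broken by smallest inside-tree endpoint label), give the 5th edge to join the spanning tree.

Grow the tree from B using Prim:
Step 1: cheapest edge leaving the tree is A–B (18); add A.
Step 2: cheapest edge leaving the tree is A–E (4); add E.
Step 3: cheapest edge leaving the tree is A–C (6); add C.
Step 4: cheapest edge leaving the tree is C–D (2); add D.
Step 5: cheapest edge leaving the tree is C–F (12); add F.
Step 6: cheapest edge leaving the tree is F–G (7); add G.
The 5th edge added is C–F.

C-F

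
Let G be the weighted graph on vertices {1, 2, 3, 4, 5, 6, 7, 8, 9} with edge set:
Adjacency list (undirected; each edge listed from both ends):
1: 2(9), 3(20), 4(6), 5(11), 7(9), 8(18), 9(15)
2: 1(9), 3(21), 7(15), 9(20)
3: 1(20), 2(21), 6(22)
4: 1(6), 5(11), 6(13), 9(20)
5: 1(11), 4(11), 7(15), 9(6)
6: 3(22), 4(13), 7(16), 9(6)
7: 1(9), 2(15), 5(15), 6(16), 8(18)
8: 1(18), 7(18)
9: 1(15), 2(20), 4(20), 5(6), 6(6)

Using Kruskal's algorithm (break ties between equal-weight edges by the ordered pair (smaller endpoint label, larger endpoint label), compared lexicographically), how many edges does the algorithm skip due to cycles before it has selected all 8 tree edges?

Kruskal: consider edges lightest-first.
1—4 (6): add — endpoints in different components.
5—9 (6): add — endpoints in different components.
6—9 (6): add — endpoints in different components.
1—2 (9): add — endpoints in different components.
1—7 (9): add — endpoints in different components.
1—5 (11): add — endpoints in different components.
4—5 (11): skip — 4 and 5 already connected.
4—6 (13): skip — 4 and 6 already connected.
1—9 (15): skip — 1 and 9 already connected.
2—7 (15): skip — 2 and 7 already connected.
5—7 (15): skip — 5 and 7 already connected.
6—7 (16): skip — 6 and 7 already connected.
1—8 (18): add — endpoints in different components.
7—8 (18): skip — 7 and 8 already connected.
1—3 (20): add — endpoints in different components.
Edges rejected before the tree was complete: 7.

7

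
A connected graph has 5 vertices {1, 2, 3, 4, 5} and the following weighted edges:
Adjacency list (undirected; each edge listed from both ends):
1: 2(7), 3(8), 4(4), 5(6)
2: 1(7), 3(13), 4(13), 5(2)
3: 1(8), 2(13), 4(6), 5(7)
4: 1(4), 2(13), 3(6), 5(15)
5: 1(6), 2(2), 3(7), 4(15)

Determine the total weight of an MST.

18

Grow the tree from 4 using Prim:
Step 1: cheapest edge leaving the tree is 1-4 (4); add 1.
Step 2: cheapest edge leaving the tree is 3-4 (6); add 3.
Step 3: cheapest edge leaving the tree is 1-5 (6); add 5.
Step 4: cheapest edge leaving the tree is 2-5 (2); add 2.
MST edges: 1-4, 3-4, 1-5, 2-5; total weight 4+6+6+2 = 18.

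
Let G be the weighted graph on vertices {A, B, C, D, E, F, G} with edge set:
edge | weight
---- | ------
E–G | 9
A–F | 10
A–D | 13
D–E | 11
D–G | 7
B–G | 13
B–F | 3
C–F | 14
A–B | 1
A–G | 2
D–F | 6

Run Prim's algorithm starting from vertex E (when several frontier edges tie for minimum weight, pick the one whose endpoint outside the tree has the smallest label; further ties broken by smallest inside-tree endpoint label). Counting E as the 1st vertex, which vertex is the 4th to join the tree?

B

Grow the tree from E using Prim:
Step 1: frontier [E–G 9, D–E 11] → take E–G (9); add G.
Step 2: frontier [D–E 11, A–G 2, D–G 7, B–G 13] → take A–G (2); add A.
Step 3: frontier [A–B 1, A–F 10, A–D 13, D–E 11, D–G 7, B–G 13] → take A–B (1); add B.
Step 4: frontier [A–F 10, A–D 13, B–F 3, D–E 11, D–G 7] → take B–F (3); add F.
Step 5: frontier [A–D 13, D–E 11, D–F 6, C–F 14, D–G 7] → take D–F (6); add D.
Step 6: frontier [C–F 14] → take C–F (14); add C.
Vertex order: E, G, A, B, F, D, C. The 4th vertex is B.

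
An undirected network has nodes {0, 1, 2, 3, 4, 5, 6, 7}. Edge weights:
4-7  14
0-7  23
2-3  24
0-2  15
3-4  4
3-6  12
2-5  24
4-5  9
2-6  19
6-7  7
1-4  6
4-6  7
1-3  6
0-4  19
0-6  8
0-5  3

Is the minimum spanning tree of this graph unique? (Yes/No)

No

Sort edges by weight, then run Kruskal:
0-5 (3): add — endpoints in different components.
3-4 (4): add — endpoints in different components.
1-3 (6): add — endpoints in different components.
1-4 (6): skip — 1 and 4 already connected.
4-6 (7): add — endpoints in different components.
6-7 (7): add — endpoints in different components.
0-6 (8): add — endpoints in different components.
4-5 (9): skip — 4 and 5 already connected.
3-6 (12): skip — 3 and 6 already connected.
4-7 (14): skip — 4 and 7 already connected.
0-2 (15): add — endpoints in different components.
Non-tree edge 1-4 has weight 6, equal to the heaviest edge on its tree cycle — swapping gives another MST of the same weight. Not unique.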